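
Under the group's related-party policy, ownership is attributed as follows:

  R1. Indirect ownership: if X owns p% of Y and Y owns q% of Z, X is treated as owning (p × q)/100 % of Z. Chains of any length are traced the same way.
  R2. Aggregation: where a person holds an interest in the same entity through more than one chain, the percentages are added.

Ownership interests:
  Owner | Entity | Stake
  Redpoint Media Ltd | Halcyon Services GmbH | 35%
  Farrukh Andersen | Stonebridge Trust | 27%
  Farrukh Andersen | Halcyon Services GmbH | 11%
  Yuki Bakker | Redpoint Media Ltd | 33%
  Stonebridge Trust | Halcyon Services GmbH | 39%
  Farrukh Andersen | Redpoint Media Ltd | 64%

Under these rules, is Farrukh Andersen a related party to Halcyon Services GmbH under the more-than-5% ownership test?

Chain via Redpoint Media Ltd (R1): 64% × 35% = 22.4% of Halcyon Services GmbH.
Chain via Stonebridge Trust (R1): 27% × 39% = 10.53% of Halcyon Services GmbH.
Direct interest in Halcyon Services GmbH: 11%.
Aggregating (R2): 22.4% + 10.53% + 11% = 43.93%.
43.93% exceeds the 5% threshold, so Farrukh is a related party to Halcyon Services GmbH.

Yes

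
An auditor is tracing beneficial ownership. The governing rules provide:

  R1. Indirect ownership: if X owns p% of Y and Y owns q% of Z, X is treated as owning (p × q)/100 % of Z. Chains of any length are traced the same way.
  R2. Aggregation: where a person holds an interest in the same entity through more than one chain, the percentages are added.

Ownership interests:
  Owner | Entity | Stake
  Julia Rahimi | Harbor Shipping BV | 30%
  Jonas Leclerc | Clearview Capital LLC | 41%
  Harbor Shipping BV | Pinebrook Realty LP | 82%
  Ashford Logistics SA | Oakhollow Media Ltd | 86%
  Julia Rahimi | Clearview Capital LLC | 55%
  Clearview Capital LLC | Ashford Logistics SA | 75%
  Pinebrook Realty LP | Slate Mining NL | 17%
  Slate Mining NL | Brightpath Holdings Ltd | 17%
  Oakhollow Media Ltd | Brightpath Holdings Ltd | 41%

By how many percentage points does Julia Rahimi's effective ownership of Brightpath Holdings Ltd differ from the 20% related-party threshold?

Chain via Clearview Capital LLC → Ashford Logistics SA → Oakhollow Media Ltd (R1): 55% × 75% × 86% × 41% = 14.54475% of Brightpath Holdings Ltd.
Chain via Harbor Shipping BV → Pinebrook Realty LP → Slate Mining NL (R1): 30% × 82% × 17% × 17% = 0.71094% of Brightpath Holdings Ltd.
Aggregating (R2): 14.54475% + 0.71094% = 15.25569%.
15.25569% falls short of the 20% threshold by 4.74431 percentage points.

4.74431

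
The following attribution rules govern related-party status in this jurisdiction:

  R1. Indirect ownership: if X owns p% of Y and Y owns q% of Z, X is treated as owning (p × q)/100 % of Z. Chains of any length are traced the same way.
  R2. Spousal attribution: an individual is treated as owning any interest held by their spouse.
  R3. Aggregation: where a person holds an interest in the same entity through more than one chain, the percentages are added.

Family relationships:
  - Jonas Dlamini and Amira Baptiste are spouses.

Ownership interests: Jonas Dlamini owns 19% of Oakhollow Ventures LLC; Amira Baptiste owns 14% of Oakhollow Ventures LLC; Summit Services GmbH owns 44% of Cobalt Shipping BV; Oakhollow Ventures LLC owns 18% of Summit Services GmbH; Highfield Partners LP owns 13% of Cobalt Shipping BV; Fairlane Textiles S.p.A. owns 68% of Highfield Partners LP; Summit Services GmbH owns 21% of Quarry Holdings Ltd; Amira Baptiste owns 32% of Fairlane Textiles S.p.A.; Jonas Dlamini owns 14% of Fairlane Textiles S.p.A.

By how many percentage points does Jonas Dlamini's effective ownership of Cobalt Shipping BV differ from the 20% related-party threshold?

By spousal attribution (R2), Jonas Dlamini is treated as also owning Amira Baptiste's interest in Oakhollow Ventures LLC, giving 19% + 14% = 33%.
By spousal attribution (R2), Jonas Dlamini is treated as also owning Amira Baptiste's interest in Fairlane Textiles S.p.A, giving 14% + 32% = 46%.
Chain via Oakhollow Ventures LLC → Summit Services GmbH (R1): 33% × 18% × 44% = 2.6136% of Cobalt Shipping BV.
Chain via Fairlane Textiles S.p.A. → Highfield Partners LP (R1): 46% × 68% × 13% = 4.0664% of Cobalt Shipping BV.
Aggregating (R3): 2.6136% + 4.0664% = 6.68%.
6.68% falls short of the 20% threshold by 13.32 percentage points.

13.32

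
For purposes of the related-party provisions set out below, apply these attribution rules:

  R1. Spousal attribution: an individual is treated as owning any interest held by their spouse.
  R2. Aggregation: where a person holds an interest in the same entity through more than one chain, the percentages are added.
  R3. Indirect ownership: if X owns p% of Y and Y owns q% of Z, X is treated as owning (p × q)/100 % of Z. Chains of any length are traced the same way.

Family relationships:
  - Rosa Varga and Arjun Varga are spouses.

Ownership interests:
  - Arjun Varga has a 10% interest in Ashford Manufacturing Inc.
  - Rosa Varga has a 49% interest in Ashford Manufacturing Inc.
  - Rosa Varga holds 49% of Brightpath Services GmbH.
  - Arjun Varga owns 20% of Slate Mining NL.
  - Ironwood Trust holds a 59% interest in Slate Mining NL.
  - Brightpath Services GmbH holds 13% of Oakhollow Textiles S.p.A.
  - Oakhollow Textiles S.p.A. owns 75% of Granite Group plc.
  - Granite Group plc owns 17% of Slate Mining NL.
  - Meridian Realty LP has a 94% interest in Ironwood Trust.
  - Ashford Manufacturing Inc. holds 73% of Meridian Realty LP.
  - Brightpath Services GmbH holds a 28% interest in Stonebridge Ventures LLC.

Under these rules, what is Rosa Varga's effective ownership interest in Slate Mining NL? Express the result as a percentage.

44.698797%

By spousal attribution (R1), Rosa Varga is treated as also owning Arjun Varga's interest in Ashford Manufacturing Inc, giving 49% + 10% = 59%.
By spousal attribution (R1), Rosa Varga is treated as owning Arjun Varga's 20% interest in Slate Mining NL.
Chain via Brightpath Services GmbH → Oakhollow Textiles S.p.A. → Granite Group plc (R3): 49% × 13% × 75% × 17% = 0.812175% of Slate Mining NL.
Chain via Ashford Manufacturing Inc. → Meridian Realty LP → Ironwood Trust (R3): 59% × 73% × 94% × 59% = 23.886622% of Slate Mining NL.
Direct interest in Slate Mining NL: 20%.
Aggregating (R2): 0.812175% + 23.886622% + 20% = 44.698797%.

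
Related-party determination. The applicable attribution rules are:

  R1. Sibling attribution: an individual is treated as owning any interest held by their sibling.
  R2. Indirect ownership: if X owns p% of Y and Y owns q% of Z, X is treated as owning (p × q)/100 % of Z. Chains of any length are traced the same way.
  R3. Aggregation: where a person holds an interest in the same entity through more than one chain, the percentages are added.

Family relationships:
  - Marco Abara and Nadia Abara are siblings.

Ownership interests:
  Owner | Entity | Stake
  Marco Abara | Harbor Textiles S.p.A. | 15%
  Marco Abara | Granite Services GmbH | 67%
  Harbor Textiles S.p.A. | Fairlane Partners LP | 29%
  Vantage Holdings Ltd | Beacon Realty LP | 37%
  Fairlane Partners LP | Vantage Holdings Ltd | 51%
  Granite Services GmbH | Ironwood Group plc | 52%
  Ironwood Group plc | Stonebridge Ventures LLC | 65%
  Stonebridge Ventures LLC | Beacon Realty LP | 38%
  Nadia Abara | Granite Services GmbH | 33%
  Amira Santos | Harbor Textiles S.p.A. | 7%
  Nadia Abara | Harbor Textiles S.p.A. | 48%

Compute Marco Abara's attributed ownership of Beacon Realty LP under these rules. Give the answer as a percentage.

16.291549%

By sibling attribution (R1), Marco Abara is treated as also owning Nadia Abara's interest in Harbor Textiles S.p.A, giving 15% + 48% = 63%.
By sibling attribution (R1), Marco Abara is treated as also owning Nadia Abara's interest in Granite Services GmbH, giving 67% + 33% = 100%.
Chain via Harbor Textiles S.p.A. → Fairlane Partners LP → Vantage Holdings Ltd (R2): 63% × 29% × 51% × 37% = 3.447549% of Beacon Realty LP.
Chain via Granite Services GmbH → Ironwood Group plc → Stonebridge Ventures LLC (R2): 100% × 52% × 65% × 38% = 12.844% of Beacon Realty LP.
Aggregating (R3): 3.447549% + 12.844% = 16.291549%.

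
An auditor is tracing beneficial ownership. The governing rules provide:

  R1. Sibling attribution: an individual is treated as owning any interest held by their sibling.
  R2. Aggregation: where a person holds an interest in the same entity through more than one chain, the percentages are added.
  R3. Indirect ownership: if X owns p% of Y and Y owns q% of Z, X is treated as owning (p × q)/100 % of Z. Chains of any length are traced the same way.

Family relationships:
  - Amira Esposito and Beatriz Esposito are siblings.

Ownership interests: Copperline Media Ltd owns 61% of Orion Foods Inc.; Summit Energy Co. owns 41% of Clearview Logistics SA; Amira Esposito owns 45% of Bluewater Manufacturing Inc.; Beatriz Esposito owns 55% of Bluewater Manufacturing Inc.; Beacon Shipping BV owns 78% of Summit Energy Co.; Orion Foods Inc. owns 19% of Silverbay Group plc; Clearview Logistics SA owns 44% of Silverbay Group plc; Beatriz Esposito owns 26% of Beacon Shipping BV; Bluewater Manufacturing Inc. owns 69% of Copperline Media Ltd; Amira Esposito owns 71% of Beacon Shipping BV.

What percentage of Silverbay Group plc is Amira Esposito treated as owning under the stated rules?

21.646164%

By sibling attribution (R1), Amira Esposito is treated as also owning Beatriz Esposito's interest in Bluewater Manufacturing Inc, giving 45% + 55% = 100%.
By sibling attribution (R1), Amira Esposito is treated as also owning Beatriz Esposito's interest in Beacon Shipping BV, giving 71% + 26% = 97%.
Chain via Bluewater Manufacturing Inc. → Copperline Media Ltd → Orion Foods Inc. (R3): 100% × 69% × 61% × 19% = 7.9971% of Silverbay Group plc.
Chain via Beacon Shipping BV → Summit Energy Co. → Clearview Logistics SA (R3): 97% × 78% × 41% × 44% = 13.649064% of Silverbay Group plc.
Aggregating (R2): 7.9971% + 13.649064% = 21.646164%.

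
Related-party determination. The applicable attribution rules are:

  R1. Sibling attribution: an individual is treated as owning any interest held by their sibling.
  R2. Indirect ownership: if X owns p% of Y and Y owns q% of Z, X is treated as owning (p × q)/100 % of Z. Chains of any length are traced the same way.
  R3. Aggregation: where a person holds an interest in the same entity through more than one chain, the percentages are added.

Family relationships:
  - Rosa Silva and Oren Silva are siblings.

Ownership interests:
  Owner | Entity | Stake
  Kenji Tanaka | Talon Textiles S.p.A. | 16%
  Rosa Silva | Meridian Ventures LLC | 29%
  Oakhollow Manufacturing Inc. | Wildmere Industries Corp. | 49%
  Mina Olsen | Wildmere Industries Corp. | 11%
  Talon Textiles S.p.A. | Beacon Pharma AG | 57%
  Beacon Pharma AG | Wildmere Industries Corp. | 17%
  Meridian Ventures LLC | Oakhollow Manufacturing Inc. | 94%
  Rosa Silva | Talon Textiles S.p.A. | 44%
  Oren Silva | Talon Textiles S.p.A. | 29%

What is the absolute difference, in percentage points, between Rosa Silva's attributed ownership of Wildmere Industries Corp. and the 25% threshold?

By sibling attribution (R1), Rosa Silva is treated as also owning Oren Silva's interest in Talon Textiles S.p.A, giving 44% + 29% = 73%.
Chain via Talon Textiles S.p.A. → Beacon Pharma AG (R2): 73% × 57% × 17% = 7.0737% of Wildmere Industries Corp.
Chain via Meridian Ventures LLC → Oakhollow Manufacturing Inc. (R2): 29% × 94% × 49% = 13.3574% of Wildmere Industries Corp.
Aggregating (R3): 7.0737% + 13.3574% = 20.4311%.
20.4311% falls short of the 25% threshold by 4.5689 percentage points.

4.5689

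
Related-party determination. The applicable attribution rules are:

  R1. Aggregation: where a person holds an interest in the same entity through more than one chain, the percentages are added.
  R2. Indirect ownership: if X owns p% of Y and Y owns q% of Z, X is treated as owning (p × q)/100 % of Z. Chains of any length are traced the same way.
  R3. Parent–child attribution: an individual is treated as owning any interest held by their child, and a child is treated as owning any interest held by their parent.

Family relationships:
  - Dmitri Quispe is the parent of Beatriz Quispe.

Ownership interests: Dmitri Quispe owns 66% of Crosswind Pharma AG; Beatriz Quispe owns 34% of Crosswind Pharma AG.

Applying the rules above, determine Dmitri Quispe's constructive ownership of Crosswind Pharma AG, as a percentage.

By parent–child attribution (R3), Dmitri Quispe is treated as also owning Beatriz Quispe's interest in Crosswind Pharma AG, giving 66% + 34% = 100%.
Direct interest in Crosswind Pharma AG: 100%.

100%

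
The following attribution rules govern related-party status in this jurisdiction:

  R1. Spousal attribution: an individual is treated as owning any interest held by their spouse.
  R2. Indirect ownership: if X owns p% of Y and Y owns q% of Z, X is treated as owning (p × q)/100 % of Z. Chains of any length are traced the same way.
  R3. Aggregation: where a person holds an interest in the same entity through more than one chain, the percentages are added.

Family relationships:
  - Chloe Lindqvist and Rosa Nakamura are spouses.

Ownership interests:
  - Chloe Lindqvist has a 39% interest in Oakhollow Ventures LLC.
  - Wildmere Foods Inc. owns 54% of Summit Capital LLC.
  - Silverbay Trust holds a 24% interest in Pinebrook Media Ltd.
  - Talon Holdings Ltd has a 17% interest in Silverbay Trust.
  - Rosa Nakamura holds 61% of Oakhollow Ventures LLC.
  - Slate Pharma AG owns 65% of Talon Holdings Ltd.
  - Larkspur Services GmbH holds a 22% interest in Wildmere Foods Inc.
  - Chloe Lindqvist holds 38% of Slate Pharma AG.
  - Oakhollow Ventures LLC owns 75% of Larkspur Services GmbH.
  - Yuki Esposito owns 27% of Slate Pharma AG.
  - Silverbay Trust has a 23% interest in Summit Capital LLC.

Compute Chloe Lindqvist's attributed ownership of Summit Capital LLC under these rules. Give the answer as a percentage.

By spousal attribution (R1), Chloe Lindqvist is treated as also owning Rosa Nakamura's interest in Oakhollow Ventures LLC, giving 39% + 61% = 100%.
Chain via Oakhollow Ventures LLC → Larkspur Services GmbH → Wildmere Foods Inc. (R2): 100% × 75% × 22% × 54% = 8.91% of Summit Capital LLC.
Chain via Slate Pharma AG → Talon Holdings Ltd → Silverbay Trust (R2): 38% × 65% × 17% × 23% = 0.96577% of Summit Capital LLC.
Aggregating (R3): 8.91% + 0.96577% = 9.87577%.

9.87577%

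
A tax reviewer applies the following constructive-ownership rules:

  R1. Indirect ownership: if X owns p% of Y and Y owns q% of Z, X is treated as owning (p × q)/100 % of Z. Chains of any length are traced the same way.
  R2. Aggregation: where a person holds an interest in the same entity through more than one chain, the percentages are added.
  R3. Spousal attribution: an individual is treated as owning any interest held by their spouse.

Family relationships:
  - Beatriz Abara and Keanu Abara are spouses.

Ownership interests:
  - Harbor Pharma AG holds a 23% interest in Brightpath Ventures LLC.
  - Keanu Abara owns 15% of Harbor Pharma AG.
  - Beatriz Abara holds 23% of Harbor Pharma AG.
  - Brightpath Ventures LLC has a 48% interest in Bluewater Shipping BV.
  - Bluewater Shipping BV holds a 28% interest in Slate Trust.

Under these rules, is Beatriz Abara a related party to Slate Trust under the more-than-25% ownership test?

No

By spousal attribution (R3), Beatriz Abara is treated as also owning Keanu Abara's interest in Harbor Pharma AG, giving 23% + 15% = 38%.
Chain via Harbor Pharma AG → Brightpath Ventures LLC → Bluewater Shipping BV (R1): 38% × 23% × 48% × 28% = 1.174656% of Slate Trust.
1.174656% does not exceed the 25% threshold, so Beatriz is not a related party to Slate Trust.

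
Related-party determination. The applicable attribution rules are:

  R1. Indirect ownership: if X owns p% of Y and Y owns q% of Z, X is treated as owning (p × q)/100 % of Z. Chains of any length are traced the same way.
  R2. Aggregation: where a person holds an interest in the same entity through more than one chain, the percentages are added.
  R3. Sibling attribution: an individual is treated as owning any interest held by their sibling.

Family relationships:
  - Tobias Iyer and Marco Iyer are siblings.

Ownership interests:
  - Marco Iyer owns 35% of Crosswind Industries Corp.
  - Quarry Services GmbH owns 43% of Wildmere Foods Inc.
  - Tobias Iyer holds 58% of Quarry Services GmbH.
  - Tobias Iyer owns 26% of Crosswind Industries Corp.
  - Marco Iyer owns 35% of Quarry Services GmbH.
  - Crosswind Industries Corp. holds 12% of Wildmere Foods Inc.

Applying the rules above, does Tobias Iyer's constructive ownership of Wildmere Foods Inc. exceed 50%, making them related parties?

No

By sibling attribution (R3), Tobias Iyer is treated as also owning Marco Iyer's interest in Crosswind Industries Corp, giving 26% + 35% = 61%.
By sibling attribution (R3), Tobias Iyer is treated as also owning Marco Iyer's interest in Quarry Services GmbH, giving 58% + 35% = 93%.
Chain via Crosswind Industries Corp. (R1): 61% × 12% = 7.32% of Wildmere Foods Inc.
Chain via Quarry Services GmbH (R1): 93% × 43% = 39.99% of Wildmere Foods Inc.
Aggregating (R2): 7.32% + 39.99% = 47.31%.
47.31% does not exceed the 50% threshold, so Tobias is not a related party to Wildmere Foods Inc.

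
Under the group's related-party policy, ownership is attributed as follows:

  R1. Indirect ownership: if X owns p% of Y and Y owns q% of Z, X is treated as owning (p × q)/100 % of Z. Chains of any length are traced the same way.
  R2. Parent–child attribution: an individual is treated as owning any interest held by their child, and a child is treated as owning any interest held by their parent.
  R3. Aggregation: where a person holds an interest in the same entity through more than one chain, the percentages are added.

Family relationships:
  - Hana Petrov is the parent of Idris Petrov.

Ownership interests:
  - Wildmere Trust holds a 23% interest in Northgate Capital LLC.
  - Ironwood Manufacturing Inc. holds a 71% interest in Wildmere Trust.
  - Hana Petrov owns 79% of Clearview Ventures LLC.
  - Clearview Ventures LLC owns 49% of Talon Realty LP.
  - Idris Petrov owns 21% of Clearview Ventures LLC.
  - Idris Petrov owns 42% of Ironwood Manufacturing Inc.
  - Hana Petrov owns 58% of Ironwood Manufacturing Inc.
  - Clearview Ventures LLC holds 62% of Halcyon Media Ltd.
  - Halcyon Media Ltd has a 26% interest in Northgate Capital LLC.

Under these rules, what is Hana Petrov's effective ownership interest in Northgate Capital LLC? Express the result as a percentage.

By parent–child attribution (R2), Hana Petrov is treated as also owning Idris Petrov's interest in Ironwood Manufacturing Inc, giving 58% + 42% = 100%.
By parent–child attribution (R2), Hana Petrov is treated as also owning Idris Petrov's interest in Clearview Ventures LLC, giving 79% + 21% = 100%.
Chain via Ironwood Manufacturing Inc. → Wildmere Trust (R1): 100% × 71% × 23% = 16.33% of Northgate Capital LLC.
Chain via Clearview Ventures LLC → Halcyon Media Ltd (R1): 100% × 62% × 26% = 16.12% of Northgate Capital LLC.
Aggregating (R3): 16.33% + 16.12% = 32.45%.

32.45%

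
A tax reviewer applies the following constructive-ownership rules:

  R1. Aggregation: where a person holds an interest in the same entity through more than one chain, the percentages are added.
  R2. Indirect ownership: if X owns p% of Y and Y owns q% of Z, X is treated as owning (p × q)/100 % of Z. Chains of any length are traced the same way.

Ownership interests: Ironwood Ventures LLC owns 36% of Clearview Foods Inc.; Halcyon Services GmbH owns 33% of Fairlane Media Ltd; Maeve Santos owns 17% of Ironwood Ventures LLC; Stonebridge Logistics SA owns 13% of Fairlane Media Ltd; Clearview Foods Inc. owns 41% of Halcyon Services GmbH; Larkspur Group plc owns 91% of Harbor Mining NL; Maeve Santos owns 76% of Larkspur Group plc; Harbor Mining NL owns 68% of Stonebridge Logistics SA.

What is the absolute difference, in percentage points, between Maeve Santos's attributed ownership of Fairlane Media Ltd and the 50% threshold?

43.05822

Chain via Ironwood Ventures LLC → Clearview Foods Inc. → Halcyon Services GmbH (R2): 17% × 36% × 41% × 33% = 0.828036% of Fairlane Media Ltd.
Chain via Larkspur Group plc → Harbor Mining NL → Stonebridge Logistics SA (R2): 76% × 91% × 68% × 13% = 6.113744% of Fairlane Media Ltd.
Aggregating (R1): 0.828036% + 6.113744% = 6.94178%.
6.94178% falls short of the 50% threshold by 43.05822 percentage points.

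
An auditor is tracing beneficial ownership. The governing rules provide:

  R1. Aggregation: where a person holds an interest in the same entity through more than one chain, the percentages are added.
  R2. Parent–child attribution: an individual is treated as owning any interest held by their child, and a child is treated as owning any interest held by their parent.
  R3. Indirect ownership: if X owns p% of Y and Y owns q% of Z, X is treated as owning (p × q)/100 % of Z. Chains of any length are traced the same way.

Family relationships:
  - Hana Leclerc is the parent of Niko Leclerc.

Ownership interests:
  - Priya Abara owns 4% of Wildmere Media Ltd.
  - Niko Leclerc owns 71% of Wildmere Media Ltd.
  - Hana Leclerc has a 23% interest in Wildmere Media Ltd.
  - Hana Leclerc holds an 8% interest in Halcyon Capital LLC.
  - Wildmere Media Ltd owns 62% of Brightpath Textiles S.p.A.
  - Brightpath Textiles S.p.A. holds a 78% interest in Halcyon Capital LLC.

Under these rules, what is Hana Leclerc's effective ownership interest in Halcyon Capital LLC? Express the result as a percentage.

53.4584%

By parent–child attribution (R2), Hana Leclerc is treated as also owning Niko Leclerc's interest in Wildmere Media Ltd, giving 23% + 71% = 94%.
Chain via Wildmere Media Ltd → Brightpath Textiles S.p.A. (R3): 94% × 62% × 78% = 45.4584% of Halcyon Capital LLC.
Direct interest in Halcyon Capital LLC: 8%.
Aggregating (R1): 45.4584% + 8% = 53.4584%.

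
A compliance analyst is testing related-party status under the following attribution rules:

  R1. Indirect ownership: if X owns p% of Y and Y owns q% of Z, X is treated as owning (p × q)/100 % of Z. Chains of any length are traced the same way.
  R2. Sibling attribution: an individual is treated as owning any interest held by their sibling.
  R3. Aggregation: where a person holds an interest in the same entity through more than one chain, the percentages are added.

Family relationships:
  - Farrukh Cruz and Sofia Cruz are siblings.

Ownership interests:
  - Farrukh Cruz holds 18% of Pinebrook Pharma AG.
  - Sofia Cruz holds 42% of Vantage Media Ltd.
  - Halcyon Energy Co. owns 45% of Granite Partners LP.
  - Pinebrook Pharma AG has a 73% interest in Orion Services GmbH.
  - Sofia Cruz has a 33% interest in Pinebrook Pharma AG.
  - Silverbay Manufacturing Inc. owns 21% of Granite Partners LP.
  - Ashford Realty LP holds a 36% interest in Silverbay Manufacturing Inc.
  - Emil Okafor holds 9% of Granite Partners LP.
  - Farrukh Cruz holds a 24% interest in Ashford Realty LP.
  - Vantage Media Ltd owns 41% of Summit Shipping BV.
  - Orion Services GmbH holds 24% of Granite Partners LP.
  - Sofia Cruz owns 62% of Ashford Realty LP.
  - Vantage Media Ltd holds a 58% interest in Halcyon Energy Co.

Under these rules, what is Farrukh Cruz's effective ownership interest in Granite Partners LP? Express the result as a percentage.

By sibling attribution (R2), Farrukh Cruz is treated as also owning Sofia Cruz's interest in Ashford Realty LP, giving 24% + 62% = 86%.
By sibling attribution (R2), Farrukh Cruz is treated as also owning Sofia Cruz's interest in Pinebrook Pharma AG, giving 18% + 33% = 51%.
By sibling attribution (R2), Farrukh Cruz is treated as owning Sofia Cruz's 42% interest in Vantage Media Ltd.
Chain via Ashford Realty LP → Silverbay Manufacturing Inc. (R1): 86% × 36% × 21% = 6.5016% of Granite Partners LP.
Chain via Pinebrook Pharma AG → Orion Services GmbH (R1): 51% × 73% × 24% = 8.9352% of Granite Partners LP.
Chain via Vantage Media Ltd → Halcyon Energy Co. (R1): 42% × 58% × 45% = 10.962% of Granite Partners LP.
Aggregating (R3): 6.5016% + 8.9352% + 10.962% = 26.3988%.

26.3988%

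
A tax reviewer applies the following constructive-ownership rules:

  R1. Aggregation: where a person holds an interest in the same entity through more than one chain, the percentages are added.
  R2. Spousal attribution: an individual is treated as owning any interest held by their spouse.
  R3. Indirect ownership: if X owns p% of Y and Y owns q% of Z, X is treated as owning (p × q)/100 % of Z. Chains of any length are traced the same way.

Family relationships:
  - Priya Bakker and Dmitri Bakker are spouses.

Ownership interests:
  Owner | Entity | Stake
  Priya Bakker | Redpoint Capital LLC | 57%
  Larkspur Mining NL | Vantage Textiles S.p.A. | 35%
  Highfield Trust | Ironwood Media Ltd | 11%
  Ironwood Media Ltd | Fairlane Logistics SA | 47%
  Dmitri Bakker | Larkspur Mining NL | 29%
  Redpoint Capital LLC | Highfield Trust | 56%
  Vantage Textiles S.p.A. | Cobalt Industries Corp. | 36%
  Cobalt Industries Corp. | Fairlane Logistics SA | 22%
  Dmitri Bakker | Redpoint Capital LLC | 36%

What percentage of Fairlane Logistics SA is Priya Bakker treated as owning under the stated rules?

By spousal attribution (R2), Priya Bakker is treated as also owning Dmitri Bakker's interest in Redpoint Capital LLC, giving 57% + 36% = 93%.
By spousal attribution (R2), Priya Bakker is treated as owning Dmitri Bakker's 29% interest in Larkspur Mining NL.
Chain via Redpoint Capital LLC → Highfield Trust → Ironwood Media Ltd (R3): 93% × 56% × 11% × 47% = 2.692536% of Fairlane Logistics SA.
Chain via Larkspur Mining NL → Vantage Textiles S.p.A. → Cobalt Industries Corp. (R3): 29% × 35% × 36% × 22% = 0.80388% of Fairlane Logistics SA.
Aggregating (R1): 2.692536% + 0.80388% = 3.496416%.

3.496416%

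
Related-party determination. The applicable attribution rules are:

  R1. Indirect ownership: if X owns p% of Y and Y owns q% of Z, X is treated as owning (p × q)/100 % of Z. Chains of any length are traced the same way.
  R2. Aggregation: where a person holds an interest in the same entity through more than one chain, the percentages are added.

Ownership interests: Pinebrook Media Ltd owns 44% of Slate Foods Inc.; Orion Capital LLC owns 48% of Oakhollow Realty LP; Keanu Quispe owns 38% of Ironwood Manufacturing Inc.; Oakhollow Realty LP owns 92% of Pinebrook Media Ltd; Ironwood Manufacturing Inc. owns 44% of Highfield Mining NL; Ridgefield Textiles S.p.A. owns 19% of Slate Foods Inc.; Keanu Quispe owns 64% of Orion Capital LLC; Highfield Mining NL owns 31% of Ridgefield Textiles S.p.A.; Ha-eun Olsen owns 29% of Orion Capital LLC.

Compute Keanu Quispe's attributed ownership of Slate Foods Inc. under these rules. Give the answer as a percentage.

Chain via Orion Capital LLC → Oakhollow Realty LP → Pinebrook Media Ltd (R1): 64% × 48% × 92% × 44% = 12.435456% of Slate Foods Inc.
Chain via Ironwood Manufacturing Inc. → Highfield Mining NL → Ridgefield Textiles S.p.A. (R1): 38% × 44% × 31% × 19% = 0.984808% of Slate Foods Inc.
Aggregating (R2): 12.435456% + 0.984808% = 13.420264%.

13.420264%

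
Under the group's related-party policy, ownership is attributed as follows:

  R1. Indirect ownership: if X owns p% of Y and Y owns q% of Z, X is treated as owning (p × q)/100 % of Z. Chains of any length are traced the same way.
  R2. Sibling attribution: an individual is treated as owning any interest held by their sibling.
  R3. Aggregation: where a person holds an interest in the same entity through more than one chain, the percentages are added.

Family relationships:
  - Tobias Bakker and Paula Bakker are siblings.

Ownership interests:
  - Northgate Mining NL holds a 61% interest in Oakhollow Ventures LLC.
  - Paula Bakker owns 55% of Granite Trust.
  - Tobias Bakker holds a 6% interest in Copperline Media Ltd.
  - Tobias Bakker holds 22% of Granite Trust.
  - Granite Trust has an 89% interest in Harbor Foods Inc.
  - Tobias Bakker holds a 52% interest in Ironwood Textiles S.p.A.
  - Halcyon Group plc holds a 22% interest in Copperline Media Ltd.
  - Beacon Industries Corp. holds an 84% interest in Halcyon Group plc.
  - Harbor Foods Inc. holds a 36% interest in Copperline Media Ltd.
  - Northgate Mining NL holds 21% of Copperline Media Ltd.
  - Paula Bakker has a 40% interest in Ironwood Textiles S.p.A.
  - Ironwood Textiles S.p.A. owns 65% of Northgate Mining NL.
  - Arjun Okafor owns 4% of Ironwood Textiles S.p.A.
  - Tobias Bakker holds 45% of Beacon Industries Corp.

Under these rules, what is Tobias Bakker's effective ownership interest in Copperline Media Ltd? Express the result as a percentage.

By sibling attribution (R2), Tobias Bakker is treated as also owning Paula Bakker's interest in Granite Trust, giving 22% + 55% = 77%.
By sibling attribution (R2), Tobias Bakker is treated as also owning Paula Bakker's interest in Ironwood Textiles S.p.A, giving 52% + 40% = 92%.
Chain via Granite Trust → Harbor Foods Inc. (R1): 77% × 89% × 36% = 24.6708% of Copperline Media Ltd.
Chain via Ironwood Textiles S.p.A. → Northgate Mining NL (R1): 92% × 65% × 21% = 12.558% of Copperline Media Ltd.
Chain via Beacon Industries Corp. → Halcyon Group plc (R1): 45% × 84% × 22% = 8.316% of Copperline Media Ltd.
Direct interest in Copperline Media Ltd: 6%.
Aggregating (R3): 24.6708% + 12.558% + 8.316% + 6% = 51.5448%.

51.5448%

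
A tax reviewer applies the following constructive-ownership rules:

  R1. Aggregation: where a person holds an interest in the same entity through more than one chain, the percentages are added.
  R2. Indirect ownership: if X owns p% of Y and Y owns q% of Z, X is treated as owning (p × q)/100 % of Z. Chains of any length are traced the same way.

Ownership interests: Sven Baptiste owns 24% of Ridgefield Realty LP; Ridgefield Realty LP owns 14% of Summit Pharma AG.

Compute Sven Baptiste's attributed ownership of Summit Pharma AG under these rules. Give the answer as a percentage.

Chain via Ridgefield Realty LP (R2): 24% × 14% = 3.36% of Summit Pharma AG.

3.36%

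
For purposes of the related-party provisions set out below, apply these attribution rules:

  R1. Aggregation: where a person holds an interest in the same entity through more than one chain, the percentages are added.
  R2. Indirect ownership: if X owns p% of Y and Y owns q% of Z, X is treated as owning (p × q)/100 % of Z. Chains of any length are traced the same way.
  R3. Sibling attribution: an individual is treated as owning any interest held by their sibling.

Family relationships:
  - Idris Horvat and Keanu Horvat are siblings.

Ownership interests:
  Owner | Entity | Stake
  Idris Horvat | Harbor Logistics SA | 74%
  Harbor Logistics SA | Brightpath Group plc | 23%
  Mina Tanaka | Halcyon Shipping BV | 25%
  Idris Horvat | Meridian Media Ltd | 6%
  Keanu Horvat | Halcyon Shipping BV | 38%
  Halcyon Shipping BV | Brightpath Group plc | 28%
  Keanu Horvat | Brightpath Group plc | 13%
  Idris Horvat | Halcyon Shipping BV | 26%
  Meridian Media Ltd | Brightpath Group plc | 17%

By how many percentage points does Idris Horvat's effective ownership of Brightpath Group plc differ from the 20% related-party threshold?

28.96

By sibling attribution (R3), Idris Horvat is treated as also owning Keanu Horvat's interest in Halcyon Shipping BV, giving 26% + 38% = 64%.
By sibling attribution (R3), Idris Horvat is treated as owning Keanu Horvat's 13% interest in Brightpath Group plc.
Chain via Harbor Logistics SA (R2): 74% × 23% = 17.02% of Brightpath Group plc.
Chain via Halcyon Shipping BV (R2): 64% × 28% = 17.92% of Brightpath Group plc.
Chain via Meridian Media Ltd (R2): 6% × 17% = 1.02% of Brightpath Group plc.
Direct interest in Brightpath Group plc: 13%.
Aggregating (R1): 17.02% + 17.92% + 1.02% + 13% = 48.96%.
48.96% exceeds the 20% threshold by 28.96 percentage points.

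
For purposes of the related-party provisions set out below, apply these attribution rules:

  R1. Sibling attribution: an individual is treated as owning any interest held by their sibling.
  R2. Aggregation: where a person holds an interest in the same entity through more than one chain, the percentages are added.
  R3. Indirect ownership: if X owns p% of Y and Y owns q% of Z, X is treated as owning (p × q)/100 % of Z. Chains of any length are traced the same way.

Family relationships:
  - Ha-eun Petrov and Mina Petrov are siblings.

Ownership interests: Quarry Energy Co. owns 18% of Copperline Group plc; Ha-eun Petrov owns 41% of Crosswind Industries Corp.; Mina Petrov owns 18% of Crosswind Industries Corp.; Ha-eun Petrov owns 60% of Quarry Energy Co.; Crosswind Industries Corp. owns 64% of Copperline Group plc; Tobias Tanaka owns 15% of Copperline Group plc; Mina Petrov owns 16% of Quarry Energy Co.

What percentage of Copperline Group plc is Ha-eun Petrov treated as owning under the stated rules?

51.44%

By sibling attribution (R1), Ha-eun Petrov is treated as also owning Mina Petrov's interest in Crosswind Industries Corp, giving 41% + 18% = 59%.
By sibling attribution (R1), Ha-eun Petrov is treated as also owning Mina Petrov's interest in Quarry Energy Co, giving 60% + 16% = 76%.
Chain via Crosswind Industries Corp. (R3): 59% × 64% = 37.76% of Copperline Group plc.
Chain via Quarry Energy Co. (R3): 76% × 18% = 13.68% of Copperline Group plc.
Aggregating (R2): 37.76% + 13.68% = 51.44%.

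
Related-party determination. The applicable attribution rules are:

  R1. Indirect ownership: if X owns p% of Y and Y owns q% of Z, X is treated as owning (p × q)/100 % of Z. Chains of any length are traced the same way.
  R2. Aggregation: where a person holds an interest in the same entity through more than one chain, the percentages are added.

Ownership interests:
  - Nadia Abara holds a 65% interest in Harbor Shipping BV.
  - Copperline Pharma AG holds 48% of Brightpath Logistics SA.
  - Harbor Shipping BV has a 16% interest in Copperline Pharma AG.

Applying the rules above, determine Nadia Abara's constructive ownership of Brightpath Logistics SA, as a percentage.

Chain via Harbor Shipping BV → Copperline Pharma AG (R1): 65% × 16% × 48% = 4.992% of Brightpath Logistics SA.

4.992%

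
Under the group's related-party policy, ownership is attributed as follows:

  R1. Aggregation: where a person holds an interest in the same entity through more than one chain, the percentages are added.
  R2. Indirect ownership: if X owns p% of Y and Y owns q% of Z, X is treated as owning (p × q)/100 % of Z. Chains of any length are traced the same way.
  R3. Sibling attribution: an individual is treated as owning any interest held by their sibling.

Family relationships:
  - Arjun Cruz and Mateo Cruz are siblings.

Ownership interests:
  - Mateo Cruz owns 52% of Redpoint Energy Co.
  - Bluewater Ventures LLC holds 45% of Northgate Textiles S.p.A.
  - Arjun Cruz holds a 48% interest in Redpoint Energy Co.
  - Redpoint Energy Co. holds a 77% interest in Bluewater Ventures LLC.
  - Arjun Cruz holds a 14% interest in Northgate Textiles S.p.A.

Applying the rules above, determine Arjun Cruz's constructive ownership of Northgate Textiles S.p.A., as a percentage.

48.65%

By sibling attribution (R3), Arjun Cruz is treated as also owning Mateo Cruz's interest in Redpoint Energy Co, giving 48% + 52% = 100%.
Chain via Redpoint Energy Co. → Bluewater Ventures LLC (R2): 100% × 77% × 45% = 34.65% of Northgate Textiles S.p.A.
Direct interest in Northgate Textiles S.p.A: 14%.
Aggregating (R1): 34.65% + 14% = 48.65%.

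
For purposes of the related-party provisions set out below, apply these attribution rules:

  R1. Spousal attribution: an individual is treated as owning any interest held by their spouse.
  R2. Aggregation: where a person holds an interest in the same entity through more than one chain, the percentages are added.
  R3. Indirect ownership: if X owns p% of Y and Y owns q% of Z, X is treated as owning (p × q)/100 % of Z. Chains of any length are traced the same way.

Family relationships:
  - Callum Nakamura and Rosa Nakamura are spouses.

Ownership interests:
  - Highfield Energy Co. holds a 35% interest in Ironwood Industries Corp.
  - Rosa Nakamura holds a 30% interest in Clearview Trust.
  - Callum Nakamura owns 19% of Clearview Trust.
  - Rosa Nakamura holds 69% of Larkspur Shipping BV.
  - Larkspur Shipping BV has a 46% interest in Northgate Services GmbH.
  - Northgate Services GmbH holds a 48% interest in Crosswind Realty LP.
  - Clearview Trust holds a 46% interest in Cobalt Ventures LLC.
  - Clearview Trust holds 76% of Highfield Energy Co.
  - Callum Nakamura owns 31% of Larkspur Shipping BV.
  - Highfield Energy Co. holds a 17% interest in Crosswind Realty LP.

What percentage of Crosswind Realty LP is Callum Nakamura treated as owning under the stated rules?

By spousal attribution (R1), Callum Nakamura is treated as also owning Rosa Nakamura's interest in Clearview Trust, giving 19% + 30% = 49%.
By spousal attribution (R1), Callum Nakamura is treated as also owning Rosa Nakamura's interest in Larkspur Shipping BV, giving 31% + 69% = 100%.
Chain via Clearview Trust → Highfield Energy Co. (R3): 49% × 76% × 17% = 6.3308% of Crosswind Realty LP.
Chain via Larkspur Shipping BV → Northgate Services GmbH (R3): 100% × 46% × 48% = 22.08% of Crosswind Realty LP.
Aggregating (R2): 6.3308% + 22.08% = 28.4108%.

28.4108%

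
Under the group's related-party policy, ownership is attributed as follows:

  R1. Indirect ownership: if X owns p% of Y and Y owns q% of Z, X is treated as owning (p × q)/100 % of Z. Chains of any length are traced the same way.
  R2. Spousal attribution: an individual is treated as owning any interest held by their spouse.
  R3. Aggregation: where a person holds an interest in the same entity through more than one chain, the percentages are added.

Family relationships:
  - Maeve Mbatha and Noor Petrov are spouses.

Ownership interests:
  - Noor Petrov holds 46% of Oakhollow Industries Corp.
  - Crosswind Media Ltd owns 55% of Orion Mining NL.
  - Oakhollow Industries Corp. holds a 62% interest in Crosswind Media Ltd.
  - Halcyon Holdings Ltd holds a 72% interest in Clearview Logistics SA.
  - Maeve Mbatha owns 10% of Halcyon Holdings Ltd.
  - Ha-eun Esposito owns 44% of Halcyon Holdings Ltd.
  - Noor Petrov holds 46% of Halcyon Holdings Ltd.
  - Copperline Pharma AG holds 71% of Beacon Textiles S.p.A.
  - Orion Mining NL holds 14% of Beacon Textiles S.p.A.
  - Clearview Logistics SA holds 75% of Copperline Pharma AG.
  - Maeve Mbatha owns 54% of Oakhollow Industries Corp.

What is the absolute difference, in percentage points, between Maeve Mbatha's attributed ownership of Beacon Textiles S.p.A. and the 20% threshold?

By spousal attribution (R2), Maeve Mbatha is treated as also owning Noor Petrov's interest in Oakhollow Industries Corp, giving 54% + 46% = 100%.
By spousal attribution (R2), Maeve Mbatha is treated as also owning Noor Petrov's interest in Halcyon Holdings Ltd, giving 10% + 46% = 56%.
Chain via Oakhollow Industries Corp. → Crosswind Media Ltd → Orion Mining NL (R1): 100% × 62% × 55% × 14% = 4.774% of Beacon Textiles S.p.A.
Chain via Halcyon Holdings Ltd → Clearview Logistics SA → Copperline Pharma AG (R1): 56% × 72% × 75% × 71% = 21.4704% of Beacon Textiles S.p.A.
Aggregating (R3): 4.774% + 21.4704% = 26.2444%.
26.2444% exceeds the 20% threshold by 6.2444 percentage points.

6.2444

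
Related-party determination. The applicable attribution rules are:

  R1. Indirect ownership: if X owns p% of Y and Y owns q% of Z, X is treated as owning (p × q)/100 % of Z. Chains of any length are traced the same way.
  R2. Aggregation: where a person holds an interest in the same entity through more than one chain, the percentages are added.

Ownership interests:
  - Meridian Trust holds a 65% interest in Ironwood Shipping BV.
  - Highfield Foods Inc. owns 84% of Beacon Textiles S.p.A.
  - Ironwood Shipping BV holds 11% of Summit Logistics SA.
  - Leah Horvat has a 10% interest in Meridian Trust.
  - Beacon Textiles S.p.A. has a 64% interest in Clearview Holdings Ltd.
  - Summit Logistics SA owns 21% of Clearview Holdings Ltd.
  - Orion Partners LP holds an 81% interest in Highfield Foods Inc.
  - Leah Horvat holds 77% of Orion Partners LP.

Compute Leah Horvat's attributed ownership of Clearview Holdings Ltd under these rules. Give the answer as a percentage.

33.680262%

Chain via Meridian Trust → Ironwood Shipping BV → Summit Logistics SA (R1): 10% × 65% × 11% × 21% = 0.15015% of Clearview Holdings Ltd.
Chain via Orion Partners LP → Highfield Foods Inc. → Beacon Textiles S.p.A. (R1): 77% × 81% × 84% × 64% = 33.530112% of Clearview Holdings Ltd.
Aggregating (R2): 0.15015% + 33.530112% = 33.680262%.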